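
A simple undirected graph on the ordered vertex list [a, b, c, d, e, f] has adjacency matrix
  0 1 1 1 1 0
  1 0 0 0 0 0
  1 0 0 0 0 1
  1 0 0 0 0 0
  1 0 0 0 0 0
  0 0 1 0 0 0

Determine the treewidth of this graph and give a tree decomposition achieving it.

The largest bag has 2 vertices, giving width 1; this decomposition certifies tw(G) ≤ 1. Since G has at least one edge (e.g. d–a), it is not an edgeless graph, so tw(G) ≥ 1. Hence tw(G) = 1 exactly.

Treewidth 1.
One such decomposition:
Bags: B1 = {a, d}  B2 = {a, e}  B3 = {a, c}  B4 = {a, b}  B5 = {c, f}
Tree: B1–B2, B1–B3, B3–B4, B3–B5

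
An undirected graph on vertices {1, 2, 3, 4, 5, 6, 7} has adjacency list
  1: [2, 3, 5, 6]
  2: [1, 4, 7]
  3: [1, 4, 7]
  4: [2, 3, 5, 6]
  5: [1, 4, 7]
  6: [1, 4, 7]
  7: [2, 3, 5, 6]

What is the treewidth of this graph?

A width-3 tree decomposition is:
Bags: B1 = {1, 2, 4, 7}  B2 = {1, 3, 4, 7}  B3 = {1, 4, 6, 7}  B4 = {1, 4, 5, 7}
Tree: B1–B2, B2–B3, B3–B4
Each bag holds 4 vertices, so the decomposition has width 3, which upper-bounds the treewidth. For the lower bound: the 4 vertex sets {2,7}, {1,3}, {4}, {6} are disjoint, each induces a connected subgraph, and every pair is joined by at least one edge of G. Contracting each set to a single vertex therefore yields K_{4} as a minor, and since treewidth is minor-monotone, tw(G) ≥ tw(K_{4}) = 3. The upper and lower bounds meet at 3, so that is the treewidth.

3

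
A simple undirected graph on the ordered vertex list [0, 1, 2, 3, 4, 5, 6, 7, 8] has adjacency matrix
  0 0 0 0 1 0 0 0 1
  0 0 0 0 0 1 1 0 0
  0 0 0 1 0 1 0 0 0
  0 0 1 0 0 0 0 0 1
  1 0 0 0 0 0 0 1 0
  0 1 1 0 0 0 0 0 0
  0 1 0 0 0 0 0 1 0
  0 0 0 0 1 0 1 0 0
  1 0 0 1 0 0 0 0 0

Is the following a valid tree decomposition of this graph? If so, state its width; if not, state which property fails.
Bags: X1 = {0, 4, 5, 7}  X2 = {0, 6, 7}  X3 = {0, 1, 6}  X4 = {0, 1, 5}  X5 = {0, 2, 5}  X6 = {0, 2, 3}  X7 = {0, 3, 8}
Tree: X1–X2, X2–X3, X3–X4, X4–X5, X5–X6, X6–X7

A tree decomposition must satisfy three properties: every vertex lies in some bag; for every edge, both endpoints lie together in some bag; and for every vertex, the bags containing it form a connected subtree. Here bags containing vertex 5 are not connected in the tree, so the decomposition is invalid.

No — bags containing vertex 5 are not connected in the tree.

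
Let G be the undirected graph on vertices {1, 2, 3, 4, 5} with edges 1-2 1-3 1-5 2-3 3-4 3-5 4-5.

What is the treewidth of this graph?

A width-2 tree decomposition is:
Bags: B1 = {1, 3, 5}  B2 = {3, 4, 5}  B3 = {1, 2, 3}
Tree: B1–B2, B1–B3
Each bag holds 3 vertices, so the decomposition has width 2, which upper-bounds the treewidth. For the lower bound, the 3 vertices {1, 2, 3} are pairwise adjacent, and any tree decomposition puts a clique entirely inside one bag — forcing width ≥ 2. Therefore the treewidth is 2.

2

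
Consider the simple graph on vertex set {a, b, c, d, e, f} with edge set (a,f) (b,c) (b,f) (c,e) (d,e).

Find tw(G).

A width-1 tree decomposition is:
Bags: B1 = {a, f}  B2 = {b, f}  B3 = {b, c}  B4 = {c, e}  B5 = {d, e}
Tree: B1–B2, B2–B3, B3–B4, B4–B5
Each bag holds 2 vertices, so the decomposition has width 1, which upper-bounds the treewidth. Any graph with an edge has treewidth ≥ 1, and G has the edge a–f. The upper and lower bounds meet at 1, so that is the treewidth.

1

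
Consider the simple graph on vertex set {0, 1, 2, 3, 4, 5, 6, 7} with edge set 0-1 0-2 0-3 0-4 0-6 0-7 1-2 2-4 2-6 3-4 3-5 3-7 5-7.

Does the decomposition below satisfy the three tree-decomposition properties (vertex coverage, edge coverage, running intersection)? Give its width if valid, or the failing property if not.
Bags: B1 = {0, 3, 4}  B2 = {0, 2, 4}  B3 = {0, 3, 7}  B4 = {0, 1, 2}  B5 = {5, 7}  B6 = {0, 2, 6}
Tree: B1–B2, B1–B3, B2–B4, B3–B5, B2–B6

No — edge (3,5) lies in no bag.

A tree decomposition must satisfy three properties: every vertex lies in some bag; for every edge, both endpoints lie together in some bag; and for every vertex, the bags containing it form a connected subtree. Here edge (3,5) lies in no bag, so the decomposition is invalid.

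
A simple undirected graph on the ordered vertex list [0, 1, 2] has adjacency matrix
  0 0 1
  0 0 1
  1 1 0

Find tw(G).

A width-1 tree decomposition is:
Bags: B1 = {0, 2}  B2 = {1, 2}
Tree: B1–B2
Every bag has size at most 2, so the width is 2 − 1 = 1 and tw(G) ≤ 1. G has an edge, so its treewidth is at least 1. The upper and lower bounds meet at 1, so that is the treewidth.

1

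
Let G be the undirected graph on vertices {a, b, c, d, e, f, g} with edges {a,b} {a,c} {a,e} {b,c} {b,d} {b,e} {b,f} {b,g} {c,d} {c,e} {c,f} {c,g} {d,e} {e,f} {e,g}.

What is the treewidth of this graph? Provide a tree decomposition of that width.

Treewidth 3.
One such decomposition:
Bags: B1 = {a, b, c, e}  B2 = {b, c, d, e}  B3 = {b, c, e, g}  B4 = {b, c, e, f}
Tree: B1–B2, B2–B3, B2–B4

The largest bag has 4 vertices, giving width 3; this decomposition certifies tw(G) ≤ 3. Conversely, {b, c, d, e} is a clique of size 4, and the vertices of any clique must share a bag in every tree decomposition; so some bag has ≥ 4 vertices and tw(G) ≥ 3. Hence tw(G) = 3 exactly.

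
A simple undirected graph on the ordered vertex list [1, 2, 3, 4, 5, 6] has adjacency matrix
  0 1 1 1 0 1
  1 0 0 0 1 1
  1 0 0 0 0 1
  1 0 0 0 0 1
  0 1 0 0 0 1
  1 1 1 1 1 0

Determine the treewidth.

2

A width-2 tree decomposition is:
Bags: B1 = {1, 4, 6}  B2 = {1, 2, 6}  B3 = {1, 3, 6}  B4 = {2, 5, 6}
Tree: B1–B2, B2–B3, B2–B4
The largest bag has 3 vertices, giving width 2; this decomposition certifies tw(G) ≤ 2. For the lower bound, the 3 vertices {1, 2, 6} are pairwise adjacent, and any tree decomposition puts a clique entirely inside one bag — forcing width ≥ 2. The upper and lower bounds meet at 2, so that is the treewidth.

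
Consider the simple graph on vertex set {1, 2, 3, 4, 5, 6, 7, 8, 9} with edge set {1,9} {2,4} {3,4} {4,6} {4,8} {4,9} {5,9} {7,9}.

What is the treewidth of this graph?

A width-1 tree decomposition is:
Bags: B1 = {2, 4}  B2 = {4, 9}  B3 = {4, 8}  B4 = {5, 9}  B5 = {1, 9}  B6 = {3, 4}  B7 = {7, 9}  B8 = {4, 6}
Tree: B1–B2, B2–B3, B2–B4, B4–B5, B2–B6, B4–B7, B2–B8
Every bag has size at most 2, so the width is 2 − 1 = 1 and tw(G) ≤ 1. Any graph with an edge has treewidth ≥ 1, and G has the edge 4–2. Hence tw(G) = 1 exactly.

1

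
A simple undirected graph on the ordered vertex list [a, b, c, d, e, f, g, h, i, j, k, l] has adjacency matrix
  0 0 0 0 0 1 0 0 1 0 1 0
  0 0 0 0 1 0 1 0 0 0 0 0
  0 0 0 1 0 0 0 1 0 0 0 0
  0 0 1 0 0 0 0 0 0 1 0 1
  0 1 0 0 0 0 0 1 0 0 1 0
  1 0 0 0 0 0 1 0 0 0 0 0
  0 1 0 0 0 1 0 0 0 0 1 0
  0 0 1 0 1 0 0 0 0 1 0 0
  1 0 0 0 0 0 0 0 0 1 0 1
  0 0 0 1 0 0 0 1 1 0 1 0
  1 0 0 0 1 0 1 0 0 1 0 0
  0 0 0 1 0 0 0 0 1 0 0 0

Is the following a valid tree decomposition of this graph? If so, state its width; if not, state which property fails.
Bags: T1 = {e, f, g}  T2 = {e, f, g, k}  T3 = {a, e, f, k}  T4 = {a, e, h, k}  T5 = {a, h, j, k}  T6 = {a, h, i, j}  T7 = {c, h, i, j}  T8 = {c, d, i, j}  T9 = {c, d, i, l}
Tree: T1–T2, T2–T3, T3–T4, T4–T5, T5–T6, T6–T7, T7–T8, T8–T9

A tree decomposition must satisfy three properties: every vertex lies in some bag; for every edge, both endpoints lie together in some bag; and for every vertex, the bags containing it form a connected subtree. Here vertex b appears in no bag, so the decomposition is invalid.

No — vertex b appears in no bag.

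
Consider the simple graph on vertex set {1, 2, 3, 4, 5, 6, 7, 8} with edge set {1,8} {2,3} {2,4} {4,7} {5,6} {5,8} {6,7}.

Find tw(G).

A width-1 tree decomposition is:
Bags: B1 = {2, 3}  B2 = {2, 4}  B3 = {4, 7}  B4 = {6, 7}  B5 = {5, 6}  B6 = {5, 8}  B7 = {1, 8}
Tree: B1–B2, B2–B3, B3–B4, B4–B5, B5–B6, B6–B7
Every bag has size at most 2, so the width is 2 − 1 = 1 and tw(G) ≤ 1. G has an edge, so its treewidth is at least 1. Therefore the treewidth is 1.

1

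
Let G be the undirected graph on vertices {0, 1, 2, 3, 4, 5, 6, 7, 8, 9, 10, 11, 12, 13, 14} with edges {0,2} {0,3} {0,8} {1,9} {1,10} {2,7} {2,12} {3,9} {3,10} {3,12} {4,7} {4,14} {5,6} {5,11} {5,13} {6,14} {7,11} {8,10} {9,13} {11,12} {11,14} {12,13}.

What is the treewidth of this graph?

3

A width-3 tree decomposition is:
Bags: B1 = {1, 8, 9, 10}  B2 = {3, 8, 9, 10}  B3 = {0, 3, 8, 9}  B4 = {0, 3, 9, 13}  B5 = {0, 3, 12, 13}  B6 = {0, 2, 12, 13}  B7 = {2, 5, 12, 13}  B8 = {2, 5, 11, 12}  B9 = {2, 5, 7, 11}  B10 = {5, 6, 7, 11}  B11 = {6, 7, 11, 14}  B12 = {4, 6, 7, 14}
Tree: B1–B2, B2–B3, B3–B4, B4–B5, B5–B6, B6–B7, B7–B8, B8–B9, B9–B10, B10–B11, B11–B12
Every bag has size at most 4, so the width is 4 − 1 = 3 and tw(G) ≤ 3. For the lower bound: the 4 vertex sets {1,8,10}, {9}, {3}, {0,2,12,13} are disjoint, each induces a connected subgraph, and every pair is joined by at least one edge of G. Contracting each set to a single vertex therefore yields K_{4} as a minor, and since treewidth is minor-monotone, tw(G) ≥ tw(K_{4}) = 3. Therefore the treewidth is 3.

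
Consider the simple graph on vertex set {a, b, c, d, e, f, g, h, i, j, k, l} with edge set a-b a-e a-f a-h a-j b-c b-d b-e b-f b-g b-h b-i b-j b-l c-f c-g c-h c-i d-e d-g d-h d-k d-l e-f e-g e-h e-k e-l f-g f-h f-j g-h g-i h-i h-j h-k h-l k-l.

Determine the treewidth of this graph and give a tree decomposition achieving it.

Every bag has size at most 5, so the width is 5 − 1 = 4 and tw(G) ≤ 4. Conversely, {d, e, h, k, l} is a clique of size 5, and the vertices of any clique must share a bag in every tree decomposition; so some bag has ≥ 5 vertices and tw(G) ≥ 4. Therefore the treewidth is 4.

Treewidth 4.
Bags: B1 = {b, c, f, g, h}  B2 = {b, e, f, g, h}  B3 = {a, b, e, f, h}  B4 = {b, d, e, g, h}  B5 = {b, d, e, h, l}  B6 = {d, e, h, k, l}  B7 = {b, c, g, h, i}  B8 = {a, b, f, h, j}
Tree: B1–B2, B2–B3, B2–B4, B4–B5, B5–B6, B1–B7, B3–B8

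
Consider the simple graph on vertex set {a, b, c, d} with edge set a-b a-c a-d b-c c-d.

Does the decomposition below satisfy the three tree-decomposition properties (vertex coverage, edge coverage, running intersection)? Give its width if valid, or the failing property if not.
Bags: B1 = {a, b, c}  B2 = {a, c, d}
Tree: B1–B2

Checking the three conditions: (i) the bags cover all of {a, b, c, d}; (ii) for each edge, some bag contains both endpoints; (iii) the bags containing any fixed vertex form a subtree. All hold, so the decomposition is valid with width 3 − 1 = 2.

Yes; width 2.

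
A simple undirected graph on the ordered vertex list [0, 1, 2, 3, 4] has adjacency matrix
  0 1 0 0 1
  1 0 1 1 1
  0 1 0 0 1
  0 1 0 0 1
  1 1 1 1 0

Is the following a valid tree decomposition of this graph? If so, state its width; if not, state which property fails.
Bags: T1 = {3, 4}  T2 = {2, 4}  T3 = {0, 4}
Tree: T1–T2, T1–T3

No — vertex 1 appears in no bag.

A tree decomposition must satisfy three properties: every vertex lies in some bag; for every edge, both endpoints lie together in some bag; and for every vertex, the bags containing it form a connected subtree. Here vertex 1 appears in no bag, so the decomposition is invalid.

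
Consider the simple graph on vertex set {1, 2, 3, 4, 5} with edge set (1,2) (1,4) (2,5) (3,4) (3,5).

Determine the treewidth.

2

A width-2 tree decomposition is:
Bags: B1 = {2, 3, 5}  B2 = {2, 3, 4}  B3 = {1, 2, 4}
Tree: B1–B2, B2–B3
Each bag holds 3 vertices, so the decomposition has width 2, which upper-bounds the treewidth. For the lower bound, G contains the cycle 2–5–3–4–1–2, so G is not a forest; only forests have treewidth ≤ 1, hence tw(G) ≥ 2. Therefore the treewidth is 2.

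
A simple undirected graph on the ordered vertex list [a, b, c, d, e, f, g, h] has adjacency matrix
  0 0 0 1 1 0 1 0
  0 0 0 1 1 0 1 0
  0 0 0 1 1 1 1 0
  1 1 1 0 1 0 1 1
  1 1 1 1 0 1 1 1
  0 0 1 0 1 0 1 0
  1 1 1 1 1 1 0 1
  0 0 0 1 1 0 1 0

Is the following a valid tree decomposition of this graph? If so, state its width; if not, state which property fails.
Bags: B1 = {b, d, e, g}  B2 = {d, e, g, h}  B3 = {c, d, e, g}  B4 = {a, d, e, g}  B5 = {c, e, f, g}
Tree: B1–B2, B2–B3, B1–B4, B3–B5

Every vertex of G appears in some bag (union = {a, b, c, d, e, f, g, h}); every edge is covered by a bag; and for each vertex v the set of bags containing v is connected in the bag tree. The decomposition is therefore valid. The largest bag has 4 vertices, so the width is 3.

Yes; width 3.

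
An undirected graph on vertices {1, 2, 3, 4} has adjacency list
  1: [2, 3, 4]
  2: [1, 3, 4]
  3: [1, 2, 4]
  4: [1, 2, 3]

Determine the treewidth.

A width-3 tree decomposition is:
Bags: B1 = {1, 2, 3, 4}
Tree: (single bag)
With just one bag of size 4, the width is 4 − 1 = 3, so tw(G) ≤ 3. Conversely, {1, 2, 3, 4} is a clique of size 4, and the vertices of any clique must share a bag in every tree decomposition; so some bag has ≥ 4 vertices and tw(G) ≥ 3. Combining the bounds, tw(G) = 3.

3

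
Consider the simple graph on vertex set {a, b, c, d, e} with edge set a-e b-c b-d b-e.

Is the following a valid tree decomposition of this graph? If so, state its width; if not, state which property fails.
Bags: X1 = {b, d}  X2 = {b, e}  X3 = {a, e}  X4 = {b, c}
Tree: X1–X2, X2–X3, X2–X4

Vertex coverage: the bags together contain {a, b, c, d, e}, the full vertex set. Edge coverage: each edge of G has both endpoints in at least one bag. Running intersection: for every vertex, the bags containing it form a connected subtree. All three properties hold, so this is a valid tree decomposition of width max|bag| − 1 = 1, and hence tw(G) ≤ 1.

Yes; width 1.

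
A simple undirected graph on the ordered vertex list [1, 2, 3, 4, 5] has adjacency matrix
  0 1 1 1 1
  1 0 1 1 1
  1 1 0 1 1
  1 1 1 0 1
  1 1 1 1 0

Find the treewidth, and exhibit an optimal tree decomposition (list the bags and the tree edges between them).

With just one bag of size 5, the width is 5 − 1 = 4, so tw(G) ≤ 4. Conversely, {1, 2, 3, 4, 5} is a clique of size 5, and the vertices of any clique must share a bag in every tree decomposition; so some bag has ≥ 5 vertices and tw(G) ≥ 4. Hence tw(G) = 4 exactly.

Treewidth 4.
One such decomposition:
Bags: B1 = {1, 2, 3, 4, 5}
Tree: (single bag)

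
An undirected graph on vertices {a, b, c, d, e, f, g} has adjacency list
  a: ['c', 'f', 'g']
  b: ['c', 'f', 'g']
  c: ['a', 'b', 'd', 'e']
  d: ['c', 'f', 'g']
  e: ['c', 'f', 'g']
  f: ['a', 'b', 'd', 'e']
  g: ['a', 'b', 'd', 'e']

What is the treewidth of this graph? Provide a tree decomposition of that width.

Treewidth 3.
One optimal decomposition is:
Bags: B1 = {a, c, f, g}  B2 = {c, e, f, g}  B3 = {c, d, f, g}  B4 = {b, c, f, g}
Tree: B1–B2, B2–B3, B3–B4

The largest bag has 4 vertices, giving width 3; this decomposition certifies tw(G) ≤ 3. For the lower bound: the 4 vertex sets {a,g}, {c,e}, {f}, {d} are disjoint, each induces a connected subgraph, and every pair is joined by at least one edge of G. Contracting each set to a single vertex therefore yields K_{4} as a minor, and since treewidth is minor-monotone, tw(G) ≥ tw(K_{4}) = 3. Therefore the treewidth is 3.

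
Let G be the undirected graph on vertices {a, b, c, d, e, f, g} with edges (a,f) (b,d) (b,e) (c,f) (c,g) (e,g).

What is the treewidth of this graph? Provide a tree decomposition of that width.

Every bag has size at most 2, so the width is 2 − 1 = 1 and tw(G) ≤ 1. G has an edge, so its treewidth is at least 1. The upper and lower bounds meet at 1, so that is the treewidth.

Treewidth 1.
One optimal decomposition is:
Bags: B1 = {b, d}  B2 = {b, e}  B3 = {e, g}  B4 = {c, g}  B5 = {c, f}  B6 = {a, f}
Tree: B1–B2, B2–B3, B3–B4, B4–B5, B5–B6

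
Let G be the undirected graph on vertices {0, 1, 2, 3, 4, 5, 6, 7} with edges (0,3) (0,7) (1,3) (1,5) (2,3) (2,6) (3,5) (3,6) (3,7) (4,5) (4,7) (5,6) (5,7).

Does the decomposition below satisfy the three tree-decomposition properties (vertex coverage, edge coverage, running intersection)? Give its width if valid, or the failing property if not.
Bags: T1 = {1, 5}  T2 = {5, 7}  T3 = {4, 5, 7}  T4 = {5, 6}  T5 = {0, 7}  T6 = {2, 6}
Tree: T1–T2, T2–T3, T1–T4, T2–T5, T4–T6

A tree decomposition must satisfy three properties: every vertex lies in some bag; for every edge, both endpoints lie together in some bag; and for every vertex, the bags containing it form a connected subtree. Here vertex 3 appears in no bag, so the decomposition is invalid.

No — vertex 3 appears in no bag.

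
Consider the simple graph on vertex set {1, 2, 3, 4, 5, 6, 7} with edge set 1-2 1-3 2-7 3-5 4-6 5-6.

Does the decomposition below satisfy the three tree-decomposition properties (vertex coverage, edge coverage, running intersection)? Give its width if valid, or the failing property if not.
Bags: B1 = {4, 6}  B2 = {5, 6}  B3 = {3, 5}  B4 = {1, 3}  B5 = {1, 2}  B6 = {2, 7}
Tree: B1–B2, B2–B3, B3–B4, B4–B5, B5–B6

Checking the three conditions: (i) the bags cover all of {1, 2, 3, 4, 5, 6, 7}; (ii) for each edge, some bag contains both endpoints; (iii) the bags containing any fixed vertex form a subtree. All hold, so the decomposition is valid with width 2 − 1 = 1.

Yes; width 1.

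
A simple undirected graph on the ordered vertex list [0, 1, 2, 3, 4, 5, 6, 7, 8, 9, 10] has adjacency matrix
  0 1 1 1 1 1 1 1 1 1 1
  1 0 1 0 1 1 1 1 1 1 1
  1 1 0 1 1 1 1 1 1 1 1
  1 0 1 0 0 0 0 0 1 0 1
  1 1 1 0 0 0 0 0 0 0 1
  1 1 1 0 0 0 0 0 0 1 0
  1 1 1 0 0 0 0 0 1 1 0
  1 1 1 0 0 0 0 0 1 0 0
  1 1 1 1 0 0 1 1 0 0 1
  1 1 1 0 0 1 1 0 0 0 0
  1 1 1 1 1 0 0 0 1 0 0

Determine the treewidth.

A width-4 tree decomposition is:
Bags: B1 = {0, 1, 2, 6, 8}  B2 = {0, 1, 2, 6, 9}  B3 = {0, 1, 2, 8, 10}  B4 = {0, 2, 3, 8, 10}  B5 = {0, 1, 2, 4, 10}  B6 = {0, 1, 2, 7, 8}  B7 = {0, 1, 2, 5, 9}
Tree: B1–B2, B1–B3, B3–B4, B3–B5, B1–B6, B2–B7
Each bag holds 5 vertices, so the decomposition has width 4, which upper-bounds the treewidth. Conversely, {0, 1, 2, 8, 10} is a clique of size 5, and the vertices of any clique must share a bag in every tree decomposition; so some bag has ≥ 5 vertices and tw(G) ≥ 4. Therefore the treewidth is 4.

4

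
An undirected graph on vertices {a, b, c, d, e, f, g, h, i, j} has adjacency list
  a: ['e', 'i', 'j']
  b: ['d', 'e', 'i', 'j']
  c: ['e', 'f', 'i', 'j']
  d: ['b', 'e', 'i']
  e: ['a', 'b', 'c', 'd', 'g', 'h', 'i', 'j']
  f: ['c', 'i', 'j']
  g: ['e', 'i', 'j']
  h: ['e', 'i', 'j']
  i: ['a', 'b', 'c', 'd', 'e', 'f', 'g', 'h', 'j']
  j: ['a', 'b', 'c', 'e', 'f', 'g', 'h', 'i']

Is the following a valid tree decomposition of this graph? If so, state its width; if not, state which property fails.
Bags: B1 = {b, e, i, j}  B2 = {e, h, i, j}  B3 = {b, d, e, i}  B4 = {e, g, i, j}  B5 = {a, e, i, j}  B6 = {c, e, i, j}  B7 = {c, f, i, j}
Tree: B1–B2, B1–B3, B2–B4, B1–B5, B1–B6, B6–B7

Yes; width 3.

Vertex coverage: the bags together contain {a, b, c, d, e, f, g, h, i, j}, the full vertex set. Edge coverage: each edge of G has both endpoints in at least one bag. Running intersection: for every vertex, the bags containing it form a connected subtree. All three properties hold, so this is a valid tree decomposition of width max|bag| − 1 = 3, and hence tw(G) ≤ 3.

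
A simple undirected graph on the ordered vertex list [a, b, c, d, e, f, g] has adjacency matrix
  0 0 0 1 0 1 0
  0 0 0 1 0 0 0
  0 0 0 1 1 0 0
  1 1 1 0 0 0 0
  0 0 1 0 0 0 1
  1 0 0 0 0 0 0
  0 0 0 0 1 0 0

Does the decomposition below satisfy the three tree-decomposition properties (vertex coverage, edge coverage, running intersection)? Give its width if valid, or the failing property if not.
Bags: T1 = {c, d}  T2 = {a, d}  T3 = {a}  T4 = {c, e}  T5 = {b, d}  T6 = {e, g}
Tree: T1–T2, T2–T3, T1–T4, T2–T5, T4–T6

No — vertex f appears in no bag.

A tree decomposition must satisfy three properties: every vertex lies in some bag; for every edge, both endpoints lie together in some bag; and for every vertex, the bags containing it form a connected subtree. Here vertex f appears in no bag, so the decomposition is invalid.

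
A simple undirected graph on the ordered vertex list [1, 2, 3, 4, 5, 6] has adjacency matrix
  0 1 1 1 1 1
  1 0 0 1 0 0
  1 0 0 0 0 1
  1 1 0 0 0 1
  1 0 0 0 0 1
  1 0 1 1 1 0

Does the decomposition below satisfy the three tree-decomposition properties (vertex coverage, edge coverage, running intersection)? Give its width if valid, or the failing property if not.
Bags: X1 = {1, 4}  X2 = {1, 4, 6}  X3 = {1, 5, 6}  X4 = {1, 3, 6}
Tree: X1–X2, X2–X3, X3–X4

A tree decomposition must satisfy three properties: every vertex lies in some bag; for every edge, both endpoints lie together in some bag; and for every vertex, the bags containing it form a connected subtree. Here vertex 2 appears in no bag, so the decomposition is invalid.

No — vertex 2 appears in no bag.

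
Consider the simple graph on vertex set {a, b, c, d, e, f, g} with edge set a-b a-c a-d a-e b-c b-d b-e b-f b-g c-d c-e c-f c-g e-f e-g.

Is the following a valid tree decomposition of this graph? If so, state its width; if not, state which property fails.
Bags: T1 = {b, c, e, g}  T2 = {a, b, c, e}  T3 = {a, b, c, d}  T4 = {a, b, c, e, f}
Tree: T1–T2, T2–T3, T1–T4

A tree decomposition must satisfy three properties: every vertex lies in some bag; for every edge, both endpoints lie together in some bag; and for every vertex, the bags containing it form a connected subtree. Here bags containing vertex a are not connected in the tree, so the decomposition is invalid.

No — bags containing vertex a are not connected in the tree.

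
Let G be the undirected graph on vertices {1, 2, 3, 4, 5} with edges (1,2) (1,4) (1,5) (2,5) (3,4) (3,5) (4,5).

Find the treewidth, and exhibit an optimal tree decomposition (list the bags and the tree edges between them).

Every bag has size at most 3, so the width is 3 − 1 = 2 and tw(G) ≤ 2. Conversely, {1, 2, 5} is a clique of size 3, and the vertices of any clique must share a bag in every tree decomposition; so some bag has ≥ 3 vertices and tw(G) ≥ 2. Therefore the treewidth is 2.

Treewidth 2.
One such decomposition:
Bags: B1 = {1, 4, 5}  B2 = {3, 4, 5}  B3 = {1, 2, 5}
Tree: B1–B2, B1–B3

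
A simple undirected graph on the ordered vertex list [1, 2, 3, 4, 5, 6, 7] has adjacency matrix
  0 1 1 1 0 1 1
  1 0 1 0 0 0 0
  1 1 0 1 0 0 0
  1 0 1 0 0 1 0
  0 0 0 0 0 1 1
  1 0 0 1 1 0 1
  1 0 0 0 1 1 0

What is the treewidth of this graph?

2

A width-2 tree decomposition is:
Bags: B1 = {1, 3, 4}  B2 = {1, 4, 6}  B3 = {1, 2, 3}  B4 = {1, 6, 7}  B5 = {5, 6, 7}
Tree: B1–B2, B1–B3, B2–B4, B4–B5
Each bag holds 3 vertices, so the decomposition has width 2, which upper-bounds the treewidth. Conversely, {1, 2, 3} is a clique of size 3, and the vertices of any clique must share a bag in every tree decomposition; so some bag has ≥ 3 vertices and tw(G) ≥ 2. Therefore the treewidth is 2.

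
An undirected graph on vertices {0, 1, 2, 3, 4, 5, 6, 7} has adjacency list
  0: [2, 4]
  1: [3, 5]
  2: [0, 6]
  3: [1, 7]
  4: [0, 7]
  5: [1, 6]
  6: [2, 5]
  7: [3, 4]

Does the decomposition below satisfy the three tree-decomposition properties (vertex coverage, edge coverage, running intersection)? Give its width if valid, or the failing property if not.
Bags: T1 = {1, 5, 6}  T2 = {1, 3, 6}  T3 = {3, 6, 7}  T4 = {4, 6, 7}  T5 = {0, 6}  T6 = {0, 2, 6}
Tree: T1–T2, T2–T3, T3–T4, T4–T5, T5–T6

A tree decomposition must satisfy three properties: every vertex lies in some bag; for every edge, both endpoints lie together in some bag; and for every vertex, the bags containing it form a connected subtree. Here edge (4,0) lies in no bag, so the decomposition is invalid.

No — edge (4,0) lies in no bag.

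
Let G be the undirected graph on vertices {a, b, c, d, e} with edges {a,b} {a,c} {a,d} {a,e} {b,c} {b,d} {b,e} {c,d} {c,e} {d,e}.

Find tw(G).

A width-4 tree decomposition is:
Bags: B1 = {a, b, c, d, e}
Tree: (single bag)
A single bag containing all 5 vertices is trivially a valid decomposition of width 4. On the other hand G contains the 5-clique {a, b, c, d, e}. A clique must lie in a single bag of any decomposition, so no decomposition can have width below 4. The upper and lower bounds meet at 4, so that is the treewidth.

4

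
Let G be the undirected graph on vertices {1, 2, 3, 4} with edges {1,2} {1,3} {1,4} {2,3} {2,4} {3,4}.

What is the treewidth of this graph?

A width-3 tree decomposition is:
Bags: B1 = {1, 2, 3, 4}
Tree: (single bag)
A single bag containing all 4 vertices is trivially a valid decomposition of width 3. Conversely, {1, 2, 3, 4} is a clique of size 4, and the vertices of any clique must share a bag in every tree decomposition; so some bag has ≥ 4 vertices and tw(G) ≥ 3. The upper and lower bounds meet at 3, so that is the treewidth.

3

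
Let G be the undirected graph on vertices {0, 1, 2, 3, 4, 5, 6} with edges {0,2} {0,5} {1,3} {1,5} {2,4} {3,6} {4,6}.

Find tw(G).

A width-2 tree decomposition is:
Bags: B1 = {2, 4, 6}  B2 = {2, 3, 6}  B3 = {1, 2, 3}  B4 = {1, 2, 5}  B5 = {0, 2, 5}
Tree: B1–B2, B2–B3, B3–B4, B4–B5
The largest bag has 3 vertices, giving width 2; this decomposition certifies tw(G) ≤ 2. The edges 2–4–6–3–1–5–0–2 form a cycle, so G is not a tree and its treewidth is at least 2. Therefore the treewidth is 2.

2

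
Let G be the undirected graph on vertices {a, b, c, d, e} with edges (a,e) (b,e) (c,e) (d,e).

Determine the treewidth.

1

A width-1 tree decomposition is:
Bags: B1 = {a, e}  B2 = {b, e}  B3 = {d, e}  B4 = {c, e}
Tree: B1–B2, B2–B3, B1–B4
Every bag has size at most 2, so the width is 2 − 1 = 1 and tw(G) ≤ 1. Since G has at least one edge (e.g. a–e), it is not an edgeless graph, so tw(G) ≥ 1. Therefore the treewidth is 1.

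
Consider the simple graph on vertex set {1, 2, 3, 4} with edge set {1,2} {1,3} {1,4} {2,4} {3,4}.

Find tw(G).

A width-2 tree decomposition is:
Bags: B1 = {1, 3, 4}  B2 = {1, 2, 4}
Tree: B1–B2
The largest bag has 3 vertices, giving width 2; this decomposition certifies tw(G) ≤ 2. For the lower bound, the 3 vertices {1, 2, 4} are pairwise adjacent, and any tree decomposition puts a clique entirely inside one bag — forcing width ≥ 2. The upper and lower bounds meet at 2, so that is the treewidth.

2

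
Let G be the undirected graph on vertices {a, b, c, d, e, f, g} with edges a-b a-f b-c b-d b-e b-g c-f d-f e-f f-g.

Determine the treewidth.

A width-2 tree decomposition is:
Bags: B1 = {b, e, f}  B2 = {a, b, f}  B3 = {b, f, g}  B4 = {b, d, f}  B5 = {b, c, f}
Tree: B1–B2, B2–B3, B3–B4, B4–B5
Each bag holds 3 vertices, so the decomposition has width 2, which upper-bounds the treewidth. The edges b–e–f–a–b form a cycle, so G is not a tree and its treewidth is at least 2. Combining the bounds, tw(G) = 2.

2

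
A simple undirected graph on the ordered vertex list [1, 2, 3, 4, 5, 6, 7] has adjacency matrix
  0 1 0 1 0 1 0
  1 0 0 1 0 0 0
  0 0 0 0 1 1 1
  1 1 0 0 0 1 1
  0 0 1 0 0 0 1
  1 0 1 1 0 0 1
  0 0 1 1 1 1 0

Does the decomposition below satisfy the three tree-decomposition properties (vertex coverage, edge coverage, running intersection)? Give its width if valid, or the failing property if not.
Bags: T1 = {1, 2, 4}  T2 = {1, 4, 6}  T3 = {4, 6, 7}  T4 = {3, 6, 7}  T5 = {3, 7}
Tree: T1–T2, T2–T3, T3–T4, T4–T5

No — vertex 5 appears in no bag.

A tree decomposition must satisfy three properties: every vertex lies in some bag; for every edge, both endpoints lie together in some bag; and for every vertex, the bags containing it form a connected subtree. Here vertex 5 appears in no bag, so the decomposition is invalid.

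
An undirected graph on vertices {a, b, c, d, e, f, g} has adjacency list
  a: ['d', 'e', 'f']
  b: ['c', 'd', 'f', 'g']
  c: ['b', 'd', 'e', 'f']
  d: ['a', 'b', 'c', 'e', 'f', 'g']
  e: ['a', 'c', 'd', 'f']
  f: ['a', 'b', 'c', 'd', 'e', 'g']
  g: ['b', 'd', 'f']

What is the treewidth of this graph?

3

A width-3 tree decomposition is:
Bags: B1 = {c, d, e, f}  B2 = {a, d, e, f}  B3 = {b, c, d, f}  B4 = {b, d, f, g}
Tree: B1–B2, B1–B3, B3–B4
Every bag has size at most 4, so the width is 4 − 1 = 3 and tw(G) ≤ 3. Conversely, {c, d, e, f} is a clique of size 4, and the vertices of any clique must share a bag in every tree decomposition; so some bag has ≥ 4 vertices and tw(G) ≥ 3. Therefore the treewidth is 3.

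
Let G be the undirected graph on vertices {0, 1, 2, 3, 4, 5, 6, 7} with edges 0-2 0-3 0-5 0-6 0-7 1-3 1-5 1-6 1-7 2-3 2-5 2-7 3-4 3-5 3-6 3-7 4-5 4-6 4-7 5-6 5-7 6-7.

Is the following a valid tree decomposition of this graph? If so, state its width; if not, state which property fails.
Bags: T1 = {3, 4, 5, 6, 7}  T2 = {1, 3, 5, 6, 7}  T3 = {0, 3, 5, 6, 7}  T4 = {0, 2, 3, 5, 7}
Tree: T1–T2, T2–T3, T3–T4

Yes; width 4.

Checking the three conditions: (i) the bags cover all of {0, 1, 2, 3, 4, 5, 6, 7}; (ii) for each edge, some bag contains both endpoints; (iii) the bags containing any fixed vertex form a subtree. All hold, so the decomposition is valid with width 5 − 1 = 4.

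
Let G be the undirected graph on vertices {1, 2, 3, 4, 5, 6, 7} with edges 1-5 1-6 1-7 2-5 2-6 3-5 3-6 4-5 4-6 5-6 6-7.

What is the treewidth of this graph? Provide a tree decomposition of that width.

Every bag has size at most 3, so the width is 3 − 1 = 2 and tw(G) ≤ 2. Conversely, {1, 5, 6} is a clique of size 3, and the vertices of any clique must share a bag in every tree decomposition; so some bag has ≥ 3 vertices and tw(G) ≥ 2. Therefore the treewidth is 2.

Treewidth 2.
Bags: B1 = {2, 5, 6}  B2 = {1, 5, 6}  B3 = {1, 6, 7}  B4 = {4, 5, 6}  B5 = {3, 5, 6}
Tree: B1–B2, B2–B3, B1–B4, B1–B5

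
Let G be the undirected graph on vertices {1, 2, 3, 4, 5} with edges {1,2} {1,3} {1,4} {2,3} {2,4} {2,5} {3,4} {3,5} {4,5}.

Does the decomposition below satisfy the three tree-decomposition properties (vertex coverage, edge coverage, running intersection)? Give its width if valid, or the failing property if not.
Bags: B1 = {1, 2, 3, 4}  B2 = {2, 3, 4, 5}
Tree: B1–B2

Checking the three conditions: (i) the bags cover all of {1, 2, 3, 4, 5}; (ii) for each edge, some bag contains both endpoints; (iii) the bags containing any fixed vertex form a subtree. All hold, so the decomposition is valid with width 4 − 1 = 3.

Yes; width 3.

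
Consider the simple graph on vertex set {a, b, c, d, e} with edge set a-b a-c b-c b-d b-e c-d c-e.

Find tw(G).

2

A width-2 tree decomposition is:
Bags: B1 = {a, b, c}  B2 = {b, c, e}  B3 = {b, c, d}
Tree: B1–B2, B1–B3
The largest bag has 3 vertices, giving width 2; this decomposition certifies tw(G) ≤ 2. On the other hand G contains the 3-clique {b, c, d}. A clique must lie in a single bag of any decomposition, so no decomposition can have width below 2. Combining the bounds, tw(G) = 2.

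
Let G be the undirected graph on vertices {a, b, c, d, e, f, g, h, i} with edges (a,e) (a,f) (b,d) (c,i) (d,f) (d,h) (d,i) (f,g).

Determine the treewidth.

A width-1 tree decomposition is:
Bags: B1 = {d, f}  B2 = {b, d}  B3 = {d, i}  B4 = {d, h}  B5 = {c, i}  B6 = {a, f}  B7 = {a, e}  B8 = {f, g}
Tree: B1–B2, B2–B3, B2–B4, B3–B5, B1–B6, B6–B7, B6–B8
Each bag holds 2 vertices, so the decomposition has width 1, which upper-bounds the treewidth. G has an edge, so its treewidth is at least 1. Therefore the treewidth is 1.

1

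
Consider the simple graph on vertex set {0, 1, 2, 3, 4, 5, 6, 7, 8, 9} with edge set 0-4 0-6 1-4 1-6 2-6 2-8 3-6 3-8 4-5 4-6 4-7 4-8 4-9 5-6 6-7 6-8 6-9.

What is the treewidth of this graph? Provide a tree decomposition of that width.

Every bag has size at most 3, so the width is 3 − 1 = 2 and tw(G) ≤ 2. Conversely, {2, 6, 8} is a clique of size 3, and the vertices of any clique must share a bag in every tree decomposition; so some bag has ≥ 3 vertices and tw(G) ≥ 2. Hence tw(G) = 2 exactly.

Treewidth 2.
One such decomposition:
Bags: B1 = {0, 4, 6}  B2 = {4, 5, 6}  B3 = {4, 6, 8}  B4 = {3, 6, 8}  B5 = {1, 4, 6}  B6 = {4, 6, 7}  B7 = {4, 6, 9}  B8 = {2, 6, 8}
Tree: B1–B2, B2–B3, B3–B4, B3–B5, B2–B6, B5–B7, B3–B8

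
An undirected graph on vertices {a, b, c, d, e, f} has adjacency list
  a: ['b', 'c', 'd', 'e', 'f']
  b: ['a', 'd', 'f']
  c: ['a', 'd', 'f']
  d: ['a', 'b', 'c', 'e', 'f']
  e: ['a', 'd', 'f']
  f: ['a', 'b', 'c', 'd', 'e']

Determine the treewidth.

A width-3 tree decomposition is:
Bags: B1 = {a, b, d, f}  B2 = {a, c, d, f}  B3 = {a, d, e, f}
Tree: B1–B2, B1–B3
The largest bag has 4 vertices, giving width 3; this decomposition certifies tw(G) ≤ 3. For the lower bound, the 4 vertices {a, d, e, f} are pairwise adjacent, and any tree decomposition puts a clique entirely inside one bag — forcing width ≥ 3. Hence tw(G) = 3 exactly.

3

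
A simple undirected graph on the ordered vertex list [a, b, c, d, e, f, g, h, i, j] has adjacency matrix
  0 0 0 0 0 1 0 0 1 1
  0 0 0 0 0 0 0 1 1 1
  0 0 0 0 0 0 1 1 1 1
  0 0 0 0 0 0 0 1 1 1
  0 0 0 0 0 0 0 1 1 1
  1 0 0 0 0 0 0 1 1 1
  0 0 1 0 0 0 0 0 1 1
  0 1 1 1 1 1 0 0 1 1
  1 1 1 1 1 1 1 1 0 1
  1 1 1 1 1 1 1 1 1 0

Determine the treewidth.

A width-3 tree decomposition is:
Bags: B1 = {c, h, i, j}  B2 = {c, g, i, j}  B3 = {b, h, i, j}  B4 = {e, h, i, j}  B5 = {f, h, i, j}  B6 = {d, h, i, j}  B7 = {a, f, i, j}
Tree: B1–B2, B1–B3, B3–B4, B3–B5, B4–B6, B5–B7
Each bag holds 4 vertices, so the decomposition has width 3, which upper-bounds the treewidth. Conversely, {c, g, i, j} is a clique of size 4, and the vertices of any clique must share a bag in every tree decomposition; so some bag has ≥ 4 vertices and tw(G) ≥ 3. Combining the bounds, tw(G) = 3.

3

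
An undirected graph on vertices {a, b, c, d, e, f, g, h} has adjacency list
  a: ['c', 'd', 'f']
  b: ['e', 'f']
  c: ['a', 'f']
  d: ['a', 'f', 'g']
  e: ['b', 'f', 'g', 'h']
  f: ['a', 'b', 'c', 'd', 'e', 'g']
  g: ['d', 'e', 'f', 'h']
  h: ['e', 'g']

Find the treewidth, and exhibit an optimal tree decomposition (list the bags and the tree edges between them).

Each bag holds 3 vertices, so the decomposition has width 2, which upper-bounds the treewidth. On the other hand G contains the 3-clique {e, g, h}. A clique must lie in a single bag of any decomposition, so no decomposition can have width below 2. Combining the bounds, tw(G) = 2.

Treewidth 2.
One optimal decomposition is:
Bags: B1 = {e, f, g}  B2 = {d, f, g}  B3 = {e, g, h}  B4 = {b, e, f}  B5 = {a, d, f}  B6 = {a, c, f}
Tree: B1–B2, B1–B3, B1–B4, B2–B5, B5–B6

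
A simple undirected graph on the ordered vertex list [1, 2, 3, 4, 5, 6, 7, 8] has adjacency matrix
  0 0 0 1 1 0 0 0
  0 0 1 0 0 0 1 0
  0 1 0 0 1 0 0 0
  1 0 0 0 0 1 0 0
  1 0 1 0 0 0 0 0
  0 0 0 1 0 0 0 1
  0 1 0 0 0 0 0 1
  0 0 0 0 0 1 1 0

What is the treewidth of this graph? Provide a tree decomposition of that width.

Treewidth 2.
One such decomposition:
Bags: B1 = {6, 7, 8}  B2 = {4, 6, 7}  B3 = {1, 4, 7}  B4 = {1, 5, 7}  B5 = {3, 5, 7}  B6 = {2, 3, 7}
Tree: B1–B2, B2–B3, B3–B4, B4–B5, B5–B6

The largest bag has 3 vertices, giving width 2; this decomposition certifies tw(G) ≤ 2. Since 7–8–6–4–1–5–3–2–7 is a cycle in G, G is not acyclic. Forests are exactly the graphs of treewidth ≤ 1, so tw(G) ≥ 2. The upper and lower bounds meet at 2, so that is the treewidth.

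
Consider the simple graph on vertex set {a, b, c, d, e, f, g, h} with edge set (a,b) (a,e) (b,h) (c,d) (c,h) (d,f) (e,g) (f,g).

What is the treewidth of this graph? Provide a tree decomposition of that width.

The largest bag has 3 vertices, giving width 2; this decomposition certifies tw(G) ≤ 2. For the lower bound, G contains the cycle a–e–g–f–d–c–h–b–a, so G is not a forest; only forests have treewidth ≤ 1, hence tw(G) ≥ 2. The upper and lower bounds meet at 2, so that is the treewidth.

Treewidth 2.
Bags: B1 = {a, e, g}  B2 = {a, f, g}  B3 = {a, d, f}  B4 = {a, c, d}  B5 = {a, c, h}  B6 = {a, b, h}
Tree: B1–B2, B2–B3, B3–B4, B4–B5, B5–B6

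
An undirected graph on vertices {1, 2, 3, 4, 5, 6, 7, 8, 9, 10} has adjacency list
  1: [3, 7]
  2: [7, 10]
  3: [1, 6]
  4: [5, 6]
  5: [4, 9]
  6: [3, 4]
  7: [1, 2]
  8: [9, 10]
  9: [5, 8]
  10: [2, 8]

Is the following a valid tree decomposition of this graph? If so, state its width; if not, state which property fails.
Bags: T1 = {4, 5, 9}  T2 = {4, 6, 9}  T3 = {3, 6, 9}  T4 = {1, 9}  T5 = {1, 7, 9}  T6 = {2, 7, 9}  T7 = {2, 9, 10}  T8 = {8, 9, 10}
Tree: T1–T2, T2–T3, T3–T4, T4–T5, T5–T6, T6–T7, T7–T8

A tree decomposition must satisfy three properties: every vertex lies in some bag; for every edge, both endpoints lie together in some bag; and for every vertex, the bags containing it form a connected subtree. Here edge (3,1) lies in no bag, so the decomposition is invalid.

No — edge (3,1) lies in no bag.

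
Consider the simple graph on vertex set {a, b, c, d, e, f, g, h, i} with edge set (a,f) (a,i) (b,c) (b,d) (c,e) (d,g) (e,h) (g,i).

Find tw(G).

A width-1 tree decomposition is:
Bags: B1 = {e, h}  B2 = {c, e}  B3 = {b, c}  B4 = {b, d}  B5 = {d, g}  B6 = {g, i}  B7 = {a, i}  B8 = {a, f}
Tree: B1–B2, B2–B3, B3–B4, B4–B5, B5–B6, B6–B7, B7–B8
Every bag has size at most 2, so the width is 2 − 1 = 1 and tw(G) ≤ 1. Since G has at least one edge (e.g. h–e), it is not an edgeless graph, so tw(G) ≥ 1. The upper and lower bounds meet at 1, so that is the treewidth.

1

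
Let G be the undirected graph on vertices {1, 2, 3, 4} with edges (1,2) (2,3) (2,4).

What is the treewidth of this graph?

1

A width-1 tree decomposition is:
Bags: B1 = {2, 4}  B2 = {1, 2}  B3 = {2, 3}
Tree: B1–B2, B1–B3
Each bag holds 2 vertices, so the decomposition has width 1, which upper-bounds the treewidth. G has an edge, so its treewidth is at least 1. The upper and lower bounds meet at 1, so that is the treewidth.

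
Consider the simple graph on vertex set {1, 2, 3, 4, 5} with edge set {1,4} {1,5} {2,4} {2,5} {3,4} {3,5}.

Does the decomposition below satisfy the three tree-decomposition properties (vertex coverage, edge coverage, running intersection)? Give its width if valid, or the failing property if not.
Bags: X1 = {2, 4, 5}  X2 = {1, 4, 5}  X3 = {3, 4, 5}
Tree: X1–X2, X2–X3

Vertex coverage: the bags together contain {1, 2, 3, 4, 5}, the full vertex set. Edge coverage: each edge of G has both endpoints in at least one bag. Running intersection: for every vertex, the bags containing it form a connected subtree. All three properties hold, so this is a valid tree decomposition of width max|bag| − 1 = 2, and hence tw(G) ≤ 2.

Yes; width 2.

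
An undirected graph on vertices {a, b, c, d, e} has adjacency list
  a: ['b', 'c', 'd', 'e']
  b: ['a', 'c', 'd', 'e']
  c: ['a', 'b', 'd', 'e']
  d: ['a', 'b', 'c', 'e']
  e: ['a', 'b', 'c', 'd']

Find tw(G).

A width-4 tree decomposition is:
Bags: B1 = {a, b, c, d, e}
Tree: (single bag)
With just one bag of size 5, the width is 5 − 1 = 4, so tw(G) ≤ 4. For the lower bound, the 5 vertices {a, b, c, d, e} are pairwise adjacent, and any tree decomposition puts a clique entirely inside one bag — forcing width ≥ 4. Combining the bounds, tw(G) = 4.

4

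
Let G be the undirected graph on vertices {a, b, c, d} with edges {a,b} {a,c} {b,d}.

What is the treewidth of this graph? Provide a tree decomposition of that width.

Every bag has size at most 2, so the width is 2 − 1 = 1 and tw(G) ≤ 1. Any graph with an edge has treewidth ≥ 1, and G has the edge a–b. Combining the bounds, tw(G) = 1.

Treewidth 1.
One such decomposition:
Bags: B1 = {a, b}  B2 = {b, d}  B3 = {a, c}
Tree: B1–B2, B1–B3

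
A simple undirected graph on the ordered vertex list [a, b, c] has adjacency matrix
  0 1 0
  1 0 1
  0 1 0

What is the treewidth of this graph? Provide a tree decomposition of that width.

Each bag holds 2 vertices, so the decomposition has width 1, which upper-bounds the treewidth. Since G has at least one edge (e.g. b–c), it is not an edgeless graph, so tw(G) ≥ 1. Combining the bounds, tw(G) = 1.

Treewidth 1.
One such decomposition:
Bags: B1 = {b, c}  B2 = {a, b}
Tree: B1–B2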